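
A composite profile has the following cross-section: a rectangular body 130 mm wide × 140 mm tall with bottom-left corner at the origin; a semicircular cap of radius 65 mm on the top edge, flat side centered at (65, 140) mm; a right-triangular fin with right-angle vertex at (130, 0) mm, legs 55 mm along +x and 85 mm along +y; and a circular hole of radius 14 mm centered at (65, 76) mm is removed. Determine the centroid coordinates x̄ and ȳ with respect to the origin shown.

x̄ = 72.33 mm, ȳ = 90.58 mm

rectangular body: A = 130 × 140 = 18200.00, centroid at (65.00, 70.00).
semicircular top: A = ½π·65² = 6636.61, centroid at (65.00, 167.59).
triangular fin: A = ½·55·85 = 2337.50, centroid at (148.33, 28.33).
hole: A = −π·14² = -615.75, centroid at (65.00, 76.00).
ΣA = 26558.36 mm², ΣAx̄ = 1921085.22 mm³, ΣAȳ = 2405641.36 mm³.
x̄ = 1921085.22/26558.36 = 72.33 mm; ȳ = 2405641.36/26558.36 = 90.58 mm.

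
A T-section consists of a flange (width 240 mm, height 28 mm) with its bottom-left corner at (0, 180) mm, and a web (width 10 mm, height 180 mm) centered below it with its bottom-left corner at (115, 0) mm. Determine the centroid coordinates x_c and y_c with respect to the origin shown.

x_c = 120.00 mm, y_c = 172.03 mm

Part | A | x̄ᵢ | ȳᵢ | A·x̄ᵢ | A·ȳᵢ
web | 1800.00 | 120.00 | 90.00 | 216000.00 | 162000.00
flange | 6720.00 | 120.00 | 194.00 | 806400.00 | 1303680.00
Σ | 8520.00 |  |  | 1022400.00 | 1465680.00
x_c = 1022400.00 / 8520.00 = 120.00 mm
y_c = 1465680.00 / 8520.00 = 172.03 mm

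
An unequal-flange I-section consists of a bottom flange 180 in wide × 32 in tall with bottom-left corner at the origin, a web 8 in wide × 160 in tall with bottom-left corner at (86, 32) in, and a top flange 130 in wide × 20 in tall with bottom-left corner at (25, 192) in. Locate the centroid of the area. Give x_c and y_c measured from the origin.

x_c = 90.00 in, y_c = 78.91 in

Part | A | x̄ᵢ | ȳᵢ | A·x̄ᵢ | A·ȳᵢ
bottom flange | 5760.00 | 90.00 | 16.00 | 518400.00 | 92160.00
web | 1280.00 | 90.00 | 112.00 | 115200.00 | 143360.00
top flange | 2600.00 | 90.00 | 202.00 | 234000.00 | 525200.00
Σ | 9640.00 |  |  | 867600.00 | 760720.00
x_c = 867600.00 / 9640.00 = 90.00 in
y_c = 760720.00 / 9640.00 = 78.91 in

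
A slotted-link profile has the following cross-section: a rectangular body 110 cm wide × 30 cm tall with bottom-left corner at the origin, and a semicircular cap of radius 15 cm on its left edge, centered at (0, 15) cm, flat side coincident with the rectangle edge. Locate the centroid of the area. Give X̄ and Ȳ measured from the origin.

rectangular body: A = 110 × 30 = 3300.00, centroid at (55.00, 15.00).
semicircular end: A = ½π·15² = 353.43, centroid at (-6.37, 15.00).
ΣA = 3653.43 cm²
ΣAX̄ = (3300.00)(55.00) + (353.43)(-6.37) = 179250.00 cm³
ΣAȲ = (3300.00)(15.00) + (353.43)(15.00) = 54801.44 cm³
X̄ = 179250.00 / 3653.43 = 49.06 cm
Ȳ = 54801.44 / 3653.43 = 15.00 cm

X̄ = 49.06 cm, Ȳ = 15.00 cm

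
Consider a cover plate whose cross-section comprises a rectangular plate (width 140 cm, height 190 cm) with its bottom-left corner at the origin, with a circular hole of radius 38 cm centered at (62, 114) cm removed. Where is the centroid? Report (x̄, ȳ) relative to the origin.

plate: A = 140 × 190 = 26600.00, centroid at (70.00, 95.00).
hole: A = −π·38² = -4536.46, centroid at (62.00, 114.00).
ΣA = 22063.54 cm²
ΣAx̄ = (26600.00)(70.00) + (-4536.46)(62.00) = 1580739.49 cm³
ΣAȳ = (26600.00)(95.00) + (-4536.46)(114.00) = 2009843.58 cm³
x̄ = 1580739.49 / 22063.54 = 71.64 cm
ȳ = 2009843.58 / 22063.54 = 91.09 cm

x̄ = 71.64 cm, ȳ = 91.09 cm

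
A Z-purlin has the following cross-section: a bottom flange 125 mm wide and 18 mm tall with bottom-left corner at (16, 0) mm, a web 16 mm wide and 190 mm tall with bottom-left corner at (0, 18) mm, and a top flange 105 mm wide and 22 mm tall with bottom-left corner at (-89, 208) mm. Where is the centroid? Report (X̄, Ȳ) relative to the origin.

bottom flange: A = 125 × 18 = 2250.00, centroid at (78.50, 9.00).
web: A = 16 × 190 = 3040.00, centroid at (8.00, 113.00).
top flange: A = 105 × 22 = 2310.00, centroid at (-36.50, 219.00).
ΣA = 7600.00 mm²
ΣAX̄ = (2250.00)(78.50) + (3040.00)(8.00) + (2310.00)(-36.50) = 116630.00 mm³
ΣAȲ = (2250.00)(9.00) + (3040.00)(113.00) + (2310.00)(219.00) = 869660.00 mm³
X̄ = 116630.00 / 7600.00 = 15.35 mm
Ȳ = 869660.00 / 7600.00 = 114.43 mm

X̄ = 15.35 mm, Ȳ = 114.43 mm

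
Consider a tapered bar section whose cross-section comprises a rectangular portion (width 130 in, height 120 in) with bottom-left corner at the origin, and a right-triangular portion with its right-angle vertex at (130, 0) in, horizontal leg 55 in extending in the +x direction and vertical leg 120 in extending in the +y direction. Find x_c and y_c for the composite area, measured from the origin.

rectangular portion: A = 130 × 120 = 15600.00, centroid at (65.00, 60.00).
triangular portion: A = ½·55·120 = 3300.00, centroid at (148.33, 40.00).
ΣA = 18900.00 in²
ΣAx_c = (15600.00)(65.00) + (3300.00)(148.33) = 1503500.00 in³
ΣAy_c = (15600.00)(60.00) + (3300.00)(40.00) = 1068000.00 in³
x_c = 1503500.00 / 18900.00 = 79.55 in
y_c = 1068000.00 / 18900.00 = 56.51 in

x_c = 79.55 in, y_c = 56.51 in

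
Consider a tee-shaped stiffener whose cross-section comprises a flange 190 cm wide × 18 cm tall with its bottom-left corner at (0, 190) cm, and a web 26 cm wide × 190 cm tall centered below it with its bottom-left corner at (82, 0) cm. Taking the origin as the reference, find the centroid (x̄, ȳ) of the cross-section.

x̄ = 95.00 cm, ȳ = 137.55 cm

web: A = 26 × 190 = 4940.00, centroid at (95.00, 95.00).
flange: A = 190 × 18 = 3420.00, centroid at (95.00, 199.00).
ΣA = 8360.00 cm², ΣAx̄ = 794200.00 cm³, ΣAȳ = 1149880.00 cm³.
x̄ = 794200.00/8360.00 = 95.00 cm; ȳ = 1149880.00/8360.00 = 137.55 cm.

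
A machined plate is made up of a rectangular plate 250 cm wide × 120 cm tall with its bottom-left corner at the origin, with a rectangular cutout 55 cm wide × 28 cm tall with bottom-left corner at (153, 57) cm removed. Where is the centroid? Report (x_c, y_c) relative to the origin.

x_c = 122.00 cm, y_c = 59.40 cm

plate: A = 250 × 120 = 30000.00, centroid at (125.00, 60.00).
hole: A = −(55 × 28) = -1540.00, centroid at (180.50, 71.00).
ΣA = 28460.00 cm², ΣAx_c = 3472030.00 cm³, ΣAy_c = 1690660.00 cm³.
x_c = 3472030.00/28460.00 = 122.00 cm; y_c = 1690660.00/28460.00 = 59.40 cm.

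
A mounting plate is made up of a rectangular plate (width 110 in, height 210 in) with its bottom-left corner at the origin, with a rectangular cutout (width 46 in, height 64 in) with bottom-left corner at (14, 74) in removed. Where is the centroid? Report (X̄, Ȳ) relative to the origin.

X̄ = 57.63 in, Ȳ = 104.85 in

plate: A = 110 × 210 = 23100.00, centroid at (55.00, 105.00).
hole: A = −(46 × 64) = -2944.00, centroid at (37.00, 106.00).
ΣA = 20156.00 in²
ΣAX̄ = (23100.00)(55.00) + (-2944.00)(37.00) = 1161572.00 in³
ΣAȲ = (23100.00)(105.00) + (-2944.00)(106.00) = 2113436.00 in³
X̄ = 1161572.00 / 20156.00 = 57.63 in
Ȳ = 2113436.00 / 20156.00 = 104.85 in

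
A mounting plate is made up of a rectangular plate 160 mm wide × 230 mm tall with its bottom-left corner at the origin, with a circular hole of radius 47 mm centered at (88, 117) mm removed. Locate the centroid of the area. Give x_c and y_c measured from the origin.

plate: A = 160 × 230 = 36800.00, centroid at (80.00, 115.00).
hole: A = −π·47² = -6939.78, centroid at (88.00, 117.00).
ΣA = 29860.22 mm², ΣAx_c = 2333299.52 mm³, ΣAy_c = 3420045.95 mm³.
x_c = 2333299.52/29860.22 = 78.14 mm; y_c = 3420045.95/29860.22 = 114.54 mm.

x_c = 78.14 mm, y_c = 114.54 mm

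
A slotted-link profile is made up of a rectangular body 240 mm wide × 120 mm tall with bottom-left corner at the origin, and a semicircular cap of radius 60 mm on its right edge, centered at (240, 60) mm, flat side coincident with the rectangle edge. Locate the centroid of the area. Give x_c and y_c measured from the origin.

x_c = 143.87 mm, y_c = 60.00 mm

rectangular body: A = 240 × 120 = 28800.00, centroid at (120.00, 60.00).
semicircular end: A = ½π·60² = 5654.87, centroid at (265.46, 60.00).
ΣA = 34454.87 mm²
ΣAx_c = (28800.00)(120.00) + (5654.87)(265.46) = 4957168.03 mm³
ΣAy_c = (28800.00)(60.00) + (5654.87)(60.00) = 2067292.01 mm³
x_c = 4957168.03 / 34454.87 = 143.87 mm
y_c = 2067292.01 / 34454.87 = 60.00 mm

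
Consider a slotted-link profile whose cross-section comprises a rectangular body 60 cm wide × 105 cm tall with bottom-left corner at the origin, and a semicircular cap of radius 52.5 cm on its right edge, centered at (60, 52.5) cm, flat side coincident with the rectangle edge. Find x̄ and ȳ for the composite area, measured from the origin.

x̄ = 51.29 cm, ȳ = 52.50 cm

rectangular body: A = 60 × 105 = 6300.00, centroid at (30.00, 52.50).
semicircular end: A = ½π·52.5² = 4329.51, centroid at (82.28, 52.50).
ΣA = 10629.51 cm², ΣAx̄ = 545239.19 cm³, ΣAȳ = 558049.14 cm³.
x̄ = 545239.19/10629.51 = 51.29 cm; ȳ = 558049.14/10629.51 = 52.50 cm.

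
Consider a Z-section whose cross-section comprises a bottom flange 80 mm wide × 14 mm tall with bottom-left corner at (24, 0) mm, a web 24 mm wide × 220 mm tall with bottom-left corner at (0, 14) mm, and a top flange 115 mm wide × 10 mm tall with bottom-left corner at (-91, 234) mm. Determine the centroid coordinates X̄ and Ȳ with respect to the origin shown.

X̄ = 12.78 mm, Ȳ = 124.16 mm

Part | A | x̄ᵢ | ȳᵢ | A·x̄ᵢ | A·ȳᵢ
bottom flange | 1120.00 | 64.00 | 7.00 | 71680.00 | 7840.00
web | 5280.00 | 12.00 | 124.00 | 63360.00 | 654720.00
top flange | 1150.00 | -33.50 | 239.00 | -38525.00 | 274850.00
Σ | 7550.00 |  |  | 96515.00 | 937410.00
X̄ = 96515.00 / 7550.00 = 12.78 mm
Ȳ = 937410.00 / 7550.00 = 124.16 mm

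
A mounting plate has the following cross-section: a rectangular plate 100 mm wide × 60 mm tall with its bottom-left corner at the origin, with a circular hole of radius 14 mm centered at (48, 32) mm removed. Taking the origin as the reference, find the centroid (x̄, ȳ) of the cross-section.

x̄ = 50.23 mm, ȳ = 29.77 mm

plate: A = 100 × 60 = 6000.00, centroid at (50.00, 30.00).
hole: A = −π·14² = -615.75, centroid at (48.00, 32.00).
ΣA = 5384.25 mm²
ΣAx̄ = (6000.00)(50.00) + (-615.75)(48.00) = 270443.90 mm³
ΣAȳ = (6000.00)(30.00) + (-615.75)(32.00) = 160295.93 mm³
x̄ = 270443.90 / 5384.25 = 50.23 mm
ȳ = 160295.93 / 5384.25 = 29.77 mm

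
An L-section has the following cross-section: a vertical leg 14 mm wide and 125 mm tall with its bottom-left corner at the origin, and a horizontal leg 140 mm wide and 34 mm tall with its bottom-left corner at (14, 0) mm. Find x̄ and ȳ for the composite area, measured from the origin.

vertical leg: A = 14 × 125 = 1750.00, centroid at (7.00, 62.50).
horizontal leg: A = 140 × 34 = 4760.00, centroid at (84.00, 17.00).
ΣA = 6510.00 mm², ΣAx̄ = 412090.00 mm³, ΣAȳ = 190295.00 mm³.
x̄ = 412090.00/6510.00 = 63.30 mm; ȳ = 190295.00/6510.00 = 29.23 mm.

x̄ = 63.30 mm, ȳ = 29.23 mm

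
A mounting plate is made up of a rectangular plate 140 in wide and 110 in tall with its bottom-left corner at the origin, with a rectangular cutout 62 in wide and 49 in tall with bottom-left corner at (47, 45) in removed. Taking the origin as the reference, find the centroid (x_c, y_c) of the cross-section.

plate: A = 140 × 110 = 15400.00, centroid at (70.00, 55.00).
hole: A = −(62 × 49) = -3038.00, centroid at (78.00, 69.50).
ΣA = 12362.00 in², ΣAx_c = 841036.00 in³, ΣAy_c = 635859.00 in³.
x_c = 841036.00/12362.00 = 68.03 in; y_c = 635859.00/12362.00 = 51.44 in.

x_c = 68.03 in, y_c = 51.44 in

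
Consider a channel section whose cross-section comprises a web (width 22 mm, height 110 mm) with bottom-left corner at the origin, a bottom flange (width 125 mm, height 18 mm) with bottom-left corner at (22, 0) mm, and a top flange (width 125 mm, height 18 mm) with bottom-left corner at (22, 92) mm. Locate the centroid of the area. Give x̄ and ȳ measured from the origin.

x̄ = 58.80 mm, ȳ = 55.00 mm

web: A = 22 × 110 = 2420.00, centroid at (11.00, 55.00).
bottom flange: A = 125 × 18 = 2250.00, centroid at (84.50, 9.00).
top flange: A = 125 × 18 = 2250.00, centroid at (84.50, 101.00).
ΣA = 6920.00 mm², ΣAx̄ = 406870.00 mm³, ΣAȳ = 380600.00 mm³.
x̄ = 406870.00/6920.00 = 58.80 mm; ȳ = 380600.00/6920.00 = 55.00 mm.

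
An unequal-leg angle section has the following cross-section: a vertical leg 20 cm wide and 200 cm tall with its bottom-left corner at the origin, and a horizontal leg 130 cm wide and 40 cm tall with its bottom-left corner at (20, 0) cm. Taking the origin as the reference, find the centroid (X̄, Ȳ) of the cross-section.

vertical leg: A = 20 × 200 = 4000.00, centroid at (10.00, 100.00).
horizontal leg: A = 130 × 40 = 5200.00, centroid at (85.00, 20.00).
ΣA = 9200.00 cm², ΣAX̄ = 482000.00 cm³, ΣAȲ = 504000.00 cm³.
X̄ = 482000.00/9200.00 = 52.39 cm; Ȳ = 504000.00/9200.00 = 54.78 cm.

X̄ = 52.39 cm, Ȳ = 54.78 cm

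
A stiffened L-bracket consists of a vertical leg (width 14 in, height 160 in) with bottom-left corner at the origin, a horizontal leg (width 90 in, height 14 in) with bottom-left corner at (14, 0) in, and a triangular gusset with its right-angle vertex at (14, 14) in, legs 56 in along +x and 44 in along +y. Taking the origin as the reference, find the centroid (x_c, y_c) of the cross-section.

Part | A | x̄ᵢ | ȳᵢ | A·x̄ᵢ | A·ȳᵢ
vertical leg | 2240.00 | 7.00 | 80.00 | 15680.00 | 179200.00
horizontal leg | 1260.00 | 59.00 | 7.00 | 74340.00 | 8820.00
gusset | 1232.00 | 32.67 | 28.67 | 40245.33 | 35317.33
Σ | 4732.00 |  |  | 130265.33 | 223337.33
x_c = 130265.33 / 4732.00 = 27.53 in
y_c = 223337.33 / 4732.00 = 47.20 in

x_c = 27.53 in, y_c = 47.20 in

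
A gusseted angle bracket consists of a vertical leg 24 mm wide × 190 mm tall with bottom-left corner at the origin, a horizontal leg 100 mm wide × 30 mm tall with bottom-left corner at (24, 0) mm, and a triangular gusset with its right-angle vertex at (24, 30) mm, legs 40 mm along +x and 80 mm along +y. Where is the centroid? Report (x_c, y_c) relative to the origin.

x_c = 36.73 mm, y_c = 62.10 mm

vertical leg: A = 24 × 190 = 4560.00, centroid at (12.00, 95.00).
horizontal leg: A = 100 × 30 = 3000.00, centroid at (74.00, 15.00).
gusset: A = ½·40·80 = 1600.00, centroid at (37.33, 56.67).
ΣA = 9160.00 mm²
ΣAx_c = (4560.00)(12.00) + (3000.00)(74.00) + (1600.00)(37.33) = 336453.33 mm³
ΣAy_c = (4560.00)(95.00) + (3000.00)(15.00) + (1600.00)(56.67) = 568866.67 mm³
x_c = 336453.33 / 9160.00 = 36.73 mm
y_c = 568866.67 / 9160.00 = 62.10 mm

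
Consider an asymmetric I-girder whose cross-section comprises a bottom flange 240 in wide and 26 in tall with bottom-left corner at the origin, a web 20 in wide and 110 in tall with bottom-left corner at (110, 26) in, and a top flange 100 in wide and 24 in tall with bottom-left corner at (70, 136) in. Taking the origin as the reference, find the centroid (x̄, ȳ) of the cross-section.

Part | A | x̄ᵢ | ȳᵢ | A·x̄ᵢ | A·ȳᵢ
bottom flange | 6240.00 | 120.00 | 13.00 | 748800.00 | 81120.00
web | 2200.00 | 120.00 | 81.00 | 264000.00 | 178200.00
top flange | 2400.00 | 120.00 | 148.00 | 288000.00 | 355200.00
Σ | 10840.00 |  |  | 1300800.00 | 614520.00
x̄ = 1300800.00 / 10840.00 = 120.00 in
ȳ = 614520.00 / 10840.00 = 56.69 in

x̄ = 120.00 in, ȳ = 56.69 in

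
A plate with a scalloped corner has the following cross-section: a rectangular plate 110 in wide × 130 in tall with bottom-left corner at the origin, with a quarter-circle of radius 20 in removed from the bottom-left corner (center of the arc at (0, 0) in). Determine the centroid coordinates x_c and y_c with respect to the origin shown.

plate: A = 110 × 130 = 14300.00, centroid at (55.00, 65.00).
removed quarter-circle: A = −¼π·20² = -314.16, centroid at (8.49, 8.49).
ΣA = 13985.84 in²
ΣAx_c = (14300.00)(55.00) + (-314.16)(8.49) = 783833.33 in³
ΣAy_c = (14300.00)(65.00) + (-314.16)(8.49) = 926833.33 in³
x_c = 783833.33 / 13985.84 = 56.04 in
y_c = 926833.33 / 13985.84 = 66.27 in

x_c = 56.04 in, y_c = 66.27 in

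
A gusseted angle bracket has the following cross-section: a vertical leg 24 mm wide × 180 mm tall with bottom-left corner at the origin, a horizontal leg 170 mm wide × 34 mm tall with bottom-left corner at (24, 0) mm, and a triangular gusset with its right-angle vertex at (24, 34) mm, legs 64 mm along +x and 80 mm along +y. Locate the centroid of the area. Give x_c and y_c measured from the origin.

vertical leg: A = 24 × 180 = 4320.00, centroid at (12.00, 90.00).
horizontal leg: A = 170 × 34 = 5780.00, centroid at (109.00, 17.00).
gusset: A = ½·64·80 = 2560.00, centroid at (45.33, 60.67).
ΣA = 12660.00 mm²
ΣAx_c = (4320.00)(12.00) + (5780.00)(109.00) + (2560.00)(45.33) = 797913.33 mm³
ΣAy_c = (4320.00)(90.00) + (5780.00)(17.00) + (2560.00)(60.67) = 642366.67 mm³
x_c = 797913.33 / 12660.00 = 63.03 mm
y_c = 642366.67 / 12660.00 = 50.74 mm

x_c = 63.03 mm, y_c = 50.74 mm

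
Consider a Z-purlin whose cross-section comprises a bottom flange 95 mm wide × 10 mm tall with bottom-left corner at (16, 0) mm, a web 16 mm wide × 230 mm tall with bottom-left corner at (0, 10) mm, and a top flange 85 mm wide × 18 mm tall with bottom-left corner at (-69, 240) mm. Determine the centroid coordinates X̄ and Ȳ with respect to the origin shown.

X̄ = 7.99 mm, Ȳ = 137.29 mm

bottom flange: A = 95 × 10 = 950.00, centroid at (63.50, 5.00).
web: A = 16 × 230 = 3680.00, centroid at (8.00, 125.00).
top flange: A = 85 × 18 = 1530.00, centroid at (-26.50, 249.00).
ΣA = 6160.00 mm²
ΣAX̄ = (950.00)(63.50) + (3680.00)(8.00) + (1530.00)(-26.50) = 49220.00 mm³
ΣAȲ = (950.00)(5.00) + (3680.00)(125.00) + (1530.00)(249.00) = 845720.00 mm³
X̄ = 49220.00 / 6160.00 = 7.99 mm
Ȳ = 845720.00 / 6160.00 = 137.29 mm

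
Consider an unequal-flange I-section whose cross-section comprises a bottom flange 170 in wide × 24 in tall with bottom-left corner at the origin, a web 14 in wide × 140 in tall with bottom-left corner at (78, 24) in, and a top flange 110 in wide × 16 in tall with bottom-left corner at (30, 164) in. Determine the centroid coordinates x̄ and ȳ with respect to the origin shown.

x̄ = 85.00 in, ȳ = 68.71 in

bottom flange: A = 170 × 24 = 4080.00, centroid at (85.00, 12.00).
web: A = 14 × 140 = 1960.00, centroid at (85.00, 94.00).
top flange: A = 110 × 16 = 1760.00, centroid at (85.00, 172.00).
ΣA = 7800.00 in²
ΣAx̄ = (4080.00)(85.00) + (1960.00)(85.00) + (1760.00)(85.00) = 663000.00 in³
ΣAȳ = (4080.00)(12.00) + (1960.00)(94.00) + (1760.00)(172.00) = 535920.00 in³
x̄ = 663000.00 / 7800.00 = 85.00 in
ȳ = 535920.00 / 7800.00 = 68.71 in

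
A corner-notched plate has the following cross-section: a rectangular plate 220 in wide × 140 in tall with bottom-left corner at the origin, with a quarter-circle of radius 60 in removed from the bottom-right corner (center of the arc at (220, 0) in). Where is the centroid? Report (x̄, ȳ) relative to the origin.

x̄ = 101.46 in, ȳ = 74.50 in

plate: A = 220 × 140 = 30800.00, centroid at (110.00, 70.00).
removed quarter-circle: A = −¼π·60² = -2827.43, centroid at (194.54, 25.46).
ΣA = 27972.57 in²
ΣAx̄ = (30800.00)(110.00) + (-2827.43)(194.54) = 2837964.65 in³
ΣAȳ = (30800.00)(70.00) + (-2827.43)(25.46) = 2084000.00 in³
x̄ = 2837964.65 / 27972.57 = 101.46 in
ȳ = 2084000.00 / 27972.57 = 74.50 in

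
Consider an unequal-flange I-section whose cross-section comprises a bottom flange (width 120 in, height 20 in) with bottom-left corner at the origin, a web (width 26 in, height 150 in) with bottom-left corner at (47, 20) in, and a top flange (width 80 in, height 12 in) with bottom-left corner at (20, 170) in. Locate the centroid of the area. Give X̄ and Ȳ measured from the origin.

X̄ = 60.00 in, Ȳ = 77.61 in

bottom flange: A = 120 × 20 = 2400.00, centroid at (60.00, 10.00).
web: A = 26 × 150 = 3900.00, centroid at (60.00, 95.00).
top flange: A = 80 × 12 = 960.00, centroid at (60.00, 176.00).
ΣA = 7260.00 in²
ΣAX̄ = (2400.00)(60.00) + (3900.00)(60.00) + (960.00)(60.00) = 435600.00 in³
ΣAȲ = (2400.00)(10.00) + (3900.00)(95.00) + (960.00)(176.00) = 563460.00 in³
X̄ = 435600.00 / 7260.00 = 60.00 in
Ȳ = 563460.00 / 7260.00 = 77.61 in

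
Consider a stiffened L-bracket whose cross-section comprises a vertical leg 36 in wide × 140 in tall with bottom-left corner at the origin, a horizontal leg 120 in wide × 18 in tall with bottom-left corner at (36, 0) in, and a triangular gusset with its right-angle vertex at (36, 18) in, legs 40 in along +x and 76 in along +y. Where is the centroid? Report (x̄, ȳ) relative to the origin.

x̄ = 42.78 in, ȳ = 50.24 in

vertical leg: A = 36 × 140 = 5040.00, centroid at (18.00, 70.00).
horizontal leg: A = 120 × 18 = 2160.00, centroid at (96.00, 9.00).
gusset: A = ½·40·76 = 1520.00, centroid at (49.33, 43.33).
ΣA = 8720.00 in², ΣAx̄ = 373066.67 in³, ΣAȳ = 438106.67 in³.
x̄ = 373066.67/8720.00 = 42.78 in; ȳ = 438106.67/8720.00 = 50.24 in.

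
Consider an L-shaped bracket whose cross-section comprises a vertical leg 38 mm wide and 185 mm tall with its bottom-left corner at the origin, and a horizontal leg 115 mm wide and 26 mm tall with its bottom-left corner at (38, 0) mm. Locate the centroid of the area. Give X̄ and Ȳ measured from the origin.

vertical leg: A = 38 × 185 = 7030.00, centroid at (19.00, 92.50).
horizontal leg: A = 115 × 26 = 2990.00, centroid at (95.50, 13.00).
ΣA = 10020.00 mm², ΣAX̄ = 419115.00 mm³, ΣAȲ = 689145.00 mm³.
X̄ = 419115.00/10020.00 = 41.83 mm; Ȳ = 689145.00/10020.00 = 68.78 mm.

X̄ = 41.83 mm, Ȳ = 68.78 mm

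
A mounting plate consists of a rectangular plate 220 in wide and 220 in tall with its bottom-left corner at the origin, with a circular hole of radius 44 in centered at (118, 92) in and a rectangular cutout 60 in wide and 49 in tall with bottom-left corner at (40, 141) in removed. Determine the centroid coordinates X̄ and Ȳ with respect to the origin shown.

X̄ = 111.75 in, Ȳ = 108.64 in

plate: A = 220 × 220 = 48400.00, centroid at (110.00, 110.00).
hole 1: A = −π·44² = -6082.12, centroid at (118.00, 92.00).
hole 2: A = −(60 × 49) = -2940.00, centroid at (70.00, 165.50).
ΣA = 39377.88 in², ΣAX̄ = 4400509.44 in³, ΣAȲ = 4277874.65 in³.
X̄ = 4400509.44/39377.88 = 111.75 in; Ȳ = 4277874.65/39377.88 = 108.64 in.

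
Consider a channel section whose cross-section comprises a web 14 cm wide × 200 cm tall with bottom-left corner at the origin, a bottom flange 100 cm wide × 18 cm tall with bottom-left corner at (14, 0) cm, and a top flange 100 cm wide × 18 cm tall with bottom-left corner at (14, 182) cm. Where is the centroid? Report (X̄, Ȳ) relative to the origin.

X̄ = 39.06 cm, Ȳ = 100.00 cm

web: A = 14 × 200 = 2800.00, centroid at (7.00, 100.00).
bottom flange: A = 100 × 18 = 1800.00, centroid at (64.00, 9.00).
top flange: A = 100 × 18 = 1800.00, centroid at (64.00, 191.00).
ΣA = 6400.00 cm², ΣAX̄ = 250000.00 cm³, ΣAȲ = 640000.00 cm³.
X̄ = 250000.00/6400.00 = 39.06 cm; Ȳ = 640000.00/6400.00 = 100.00 cm.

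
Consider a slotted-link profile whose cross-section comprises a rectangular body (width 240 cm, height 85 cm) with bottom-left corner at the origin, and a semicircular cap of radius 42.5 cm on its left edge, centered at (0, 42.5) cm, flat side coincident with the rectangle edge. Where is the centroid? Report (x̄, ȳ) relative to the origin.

x̄ = 103.15 cm, ȳ = 42.50 cm

rectangular body: A = 240 × 85 = 20400.00, centroid at (120.00, 42.50).
semicircular end: A = ½π·42.5² = 2837.25, centroid at (-18.04, 42.50).
ΣA = 23237.25 cm², ΣAx̄ = 2396822.92 cm³, ΣAȳ = 987583.16 cm³.
x̄ = 2396822.92/23237.25 = 103.15 cm; ȳ = 987583.16/23237.25 = 42.50 cm.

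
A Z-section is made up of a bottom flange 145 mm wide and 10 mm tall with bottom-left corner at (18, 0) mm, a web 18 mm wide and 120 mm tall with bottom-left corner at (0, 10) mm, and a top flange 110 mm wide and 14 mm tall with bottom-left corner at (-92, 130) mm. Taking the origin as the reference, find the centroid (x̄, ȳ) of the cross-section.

bottom flange: A = 145 × 10 = 1450.00, centroid at (90.50, 5.00).
web: A = 18 × 120 = 2160.00, centroid at (9.00, 70.00).
top flange: A = 110 × 14 = 1540.00, centroid at (-37.00, 137.00).
ΣA = 5150.00 mm²
ΣAx̄ = (1450.00)(90.50) + (2160.00)(9.00) + (1540.00)(-37.00) = 93685.00 mm³
ΣAȳ = (1450.00)(5.00) + (2160.00)(70.00) + (1540.00)(137.00) = 369430.00 mm³
x̄ = 93685.00 / 5150.00 = 18.19 mm
ȳ = 369430.00 / 5150.00 = 71.73 mm

x̄ = 18.19 mm, ȳ = 71.73 mm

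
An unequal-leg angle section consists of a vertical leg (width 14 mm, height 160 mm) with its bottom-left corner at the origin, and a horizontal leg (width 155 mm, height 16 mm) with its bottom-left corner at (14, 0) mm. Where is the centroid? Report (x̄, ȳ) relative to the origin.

x̄ = 51.40 mm, ȳ = 42.17 mm

vertical leg: A = 14 × 160 = 2240.00, centroid at (7.00, 80.00).
horizontal leg: A = 155 × 16 = 2480.00, centroid at (91.50, 8.00).
ΣA = 4720.00 mm²
ΣAx̄ = (2240.00)(7.00) + (2480.00)(91.50) = 242600.00 mm³
ΣAȳ = (2240.00)(80.00) + (2480.00)(8.00) = 199040.00 mm³
x̄ = 242600.00 / 4720.00 = 51.40 mm
ȳ = 199040.00 / 4720.00 = 42.17 mm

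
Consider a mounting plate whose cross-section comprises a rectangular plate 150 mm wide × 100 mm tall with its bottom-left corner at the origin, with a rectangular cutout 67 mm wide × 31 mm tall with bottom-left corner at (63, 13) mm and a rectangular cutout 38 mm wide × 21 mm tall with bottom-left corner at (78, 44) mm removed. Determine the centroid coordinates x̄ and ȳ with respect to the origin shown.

x̄ = 69.87 mm, ȳ = 53.39 mm

Part | A | x̄ᵢ | ȳᵢ | A·x̄ᵢ | A·ȳᵢ
plate | 15000.00 | 75.00 | 50.00 | 1125000.00 | 750000.00
hole 1 | -2077.00 | 96.50 | 28.50 | -200430.50 | -59194.50
hole 2 | -798.00 | 97.00 | 54.50 | -77406.00 | -43491.00
Σ | 12125.00 |  |  | 847163.50 | 647314.50
x̄ = 847163.50 / 12125.00 = 69.87 mm
ȳ = 647314.50 / 12125.00 = 53.39 mm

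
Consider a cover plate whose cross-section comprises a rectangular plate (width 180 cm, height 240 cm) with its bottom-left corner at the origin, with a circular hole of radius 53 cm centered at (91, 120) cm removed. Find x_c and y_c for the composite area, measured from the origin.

x_c = 89.74 cm, y_c = 120.00 cm

plate: A = 180 × 240 = 43200.00, centroid at (90.00, 120.00).
hole: A = −π·53² = -8824.73, centroid at (91.00, 120.00).
ΣA = 34375.27 cm²
ΣAx_c = (43200.00)(90.00) + (-8824.73)(91.00) = 3084949.23 cm³
ΣAy_c = (43200.00)(120.00) + (-8824.73)(120.00) = 4125031.95 cm³
x_c = 3084949.23 / 34375.27 = 89.74 cm
y_c = 4125031.95 / 34375.27 = 120.00 cm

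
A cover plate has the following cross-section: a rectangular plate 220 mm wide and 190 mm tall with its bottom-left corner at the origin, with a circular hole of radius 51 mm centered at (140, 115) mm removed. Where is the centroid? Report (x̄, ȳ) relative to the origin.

plate: A = 220 × 190 = 41800.00, centroid at (110.00, 95.00).
hole: A = −π·51² = -8171.28, centroid at (140.00, 115.00).
ΣA = 33628.72 mm², ΣAx̄ = 3454020.45 mm³, ΣAȳ = 3031302.51 mm³.
x̄ = 3454020.45/33628.72 = 102.71 mm; ȳ = 3031302.51/33628.72 = 90.14 mm.

x̄ = 102.71 mm, ȳ = 90.14 mm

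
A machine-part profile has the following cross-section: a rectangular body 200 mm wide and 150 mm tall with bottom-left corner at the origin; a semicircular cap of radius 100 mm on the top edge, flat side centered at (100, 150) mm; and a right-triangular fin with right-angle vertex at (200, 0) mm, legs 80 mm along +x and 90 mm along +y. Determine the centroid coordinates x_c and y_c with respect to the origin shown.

rectangular body: A = 200 × 150 = 30000.00, centroid at (100.00, 75.00).
semicircular top: A = ½π·100² = 15707.96, centroid at (100.00, 192.44).
triangular fin: A = ½·80·90 = 3600.00, centroid at (226.67, 30.00).
ΣA = 49307.96 mm², ΣAx_c = 5386796.33 mm³, ΣAy_c = 5380861.16 mm³.
x_c = 5386796.33/49307.96 = 109.25 mm; y_c = 5380861.16/49307.96 = 109.13 mm.

x_c = 109.25 mm, y_c = 109.13 mm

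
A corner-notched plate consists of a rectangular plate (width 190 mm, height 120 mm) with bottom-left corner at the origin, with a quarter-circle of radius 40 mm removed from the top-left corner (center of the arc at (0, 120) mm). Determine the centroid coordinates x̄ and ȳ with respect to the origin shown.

x̄ = 99.55 mm, ȳ = 57.49 mm

plate: A = 190 × 120 = 22800.00, centroid at (95.00, 60.00).
removed quarter-circle: A = −¼π·40² = -1256.64, centroid at (16.98, 103.02).
ΣA = 21543.36 mm², ΣAx̄ = 2144666.67 mm³, ΣAȳ = 1238536.89 mm³.
x̄ = 2144666.67/21543.36 = 99.55 mm; ȳ = 1238536.89/21543.36 = 57.49 mm.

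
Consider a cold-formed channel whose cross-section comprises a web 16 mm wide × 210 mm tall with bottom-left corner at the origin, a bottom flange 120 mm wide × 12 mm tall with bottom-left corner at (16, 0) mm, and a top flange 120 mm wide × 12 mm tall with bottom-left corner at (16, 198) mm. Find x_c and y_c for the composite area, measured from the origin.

x_c = 39.38 mm, y_c = 105.00 mm

Part | A | x̄ᵢ | ȳᵢ | A·x̄ᵢ | A·ȳᵢ
web | 3360.00 | 8.00 | 105.00 | 26880.00 | 352800.00
bottom flange | 1440.00 | 76.00 | 6.00 | 109440.00 | 8640.00
top flange | 1440.00 | 76.00 | 204.00 | 109440.00 | 293760.00
Σ | 6240.00 |  |  | 245760.00 | 655200.00
x_c = 245760.00 / 6240.00 = 39.38 mm
y_c = 655200.00 / 6240.00 = 105.00 mm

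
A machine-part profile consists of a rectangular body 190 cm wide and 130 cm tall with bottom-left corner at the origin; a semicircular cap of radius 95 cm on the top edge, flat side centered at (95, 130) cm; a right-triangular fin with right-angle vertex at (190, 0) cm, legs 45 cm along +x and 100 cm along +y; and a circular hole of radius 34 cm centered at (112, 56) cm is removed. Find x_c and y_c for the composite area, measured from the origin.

rectangular body: A = 190 × 130 = 24700.00, centroid at (95.00, 65.00).
semicircular top: A = ½π·95² = 14176.44, centroid at (95.00, 170.32).
triangular fin: A = ½·45·100 = 2250.00, centroid at (205.00, 33.33).
hole: A = −π·34² = -3631.68, centroid at (112.00, 56.00).
ΣA = 37494.76 cm², ΣAx_c = 3747763.22 cm³, ΣAy_c = 3891645.98 cm³.
x_c = 3747763.22/37494.76 = 99.95 cm; y_c = 3891645.98/37494.76 = 103.79 cm.

x_c = 99.95 cm, y_c = 103.79 cm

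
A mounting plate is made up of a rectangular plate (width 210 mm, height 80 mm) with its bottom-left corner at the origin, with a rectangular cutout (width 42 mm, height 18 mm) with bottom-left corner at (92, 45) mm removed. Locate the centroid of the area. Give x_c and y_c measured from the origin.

x_c = 104.62 mm, y_c = 39.34 mm

Part | A | x̄ᵢ | ȳᵢ | A·x̄ᵢ | A·ȳᵢ
plate | 16800.00 | 105.00 | 40.00 | 1764000.00 | 672000.00
hole | -756.00 | 113.00 | 54.00 | -85428.00 | -40824.00
Σ | 16044.00 |  |  | 1678572.00 | 631176.00
x_c = 1678572.00 / 16044.00 = 104.62 mm
y_c = 631176.00 / 16044.00 = 39.34 mm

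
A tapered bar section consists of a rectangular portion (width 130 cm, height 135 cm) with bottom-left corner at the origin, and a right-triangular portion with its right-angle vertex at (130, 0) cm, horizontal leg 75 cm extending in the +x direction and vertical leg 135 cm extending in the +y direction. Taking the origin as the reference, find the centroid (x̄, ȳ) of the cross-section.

x̄ = 85.15 cm, ȳ = 62.46 cm

rectangular portion: A = 130 × 135 = 17550.00, centroid at (65.00, 67.50).
triangular portion: A = ½·75·135 = 5062.50, centroid at (155.00, 45.00).
ΣA = 22612.50 cm², ΣAx̄ = 1925437.50 cm³, ΣAȳ = 1412437.50 cm³.
x̄ = 1925437.50/22612.50 = 85.15 cm; ȳ = 1412437.50/22612.50 = 62.46 cm.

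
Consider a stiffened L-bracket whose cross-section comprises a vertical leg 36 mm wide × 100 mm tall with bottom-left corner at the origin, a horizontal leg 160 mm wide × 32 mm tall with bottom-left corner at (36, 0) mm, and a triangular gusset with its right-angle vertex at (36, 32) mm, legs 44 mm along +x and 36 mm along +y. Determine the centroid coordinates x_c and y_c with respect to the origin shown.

x_c = 73.47 mm, y_c = 31.20 mm

vertical leg: A = 36 × 100 = 3600.00, centroid at (18.00, 50.00).
horizontal leg: A = 160 × 32 = 5120.00, centroid at (116.00, 16.00).
gusset: A = ½·44·36 = 792.00, centroid at (50.67, 44.00).
ΣA = 9512.00 mm²
ΣAx_c = (3600.00)(18.00) + (5120.00)(116.00) + (792.00)(50.67) = 698848.00 mm³
ΣAy_c = (3600.00)(50.00) + (5120.00)(16.00) + (792.00)(44.00) = 296768.00 mm³
x_c = 698848.00 / 9512.00 = 73.47 mm
y_c = 296768.00 / 9512.00 = 31.20 mm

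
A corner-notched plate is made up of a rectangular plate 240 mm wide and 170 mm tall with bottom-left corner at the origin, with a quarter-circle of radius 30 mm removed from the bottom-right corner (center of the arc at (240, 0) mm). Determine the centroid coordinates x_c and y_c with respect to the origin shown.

plate: A = 240 × 170 = 40800.00, centroid at (120.00, 85.00).
removed quarter-circle: A = −¼π·30² = -706.86, centroid at (227.27, 12.73).
ΣA = 40093.14 mm², ΣAx_c = 4735354.00 mm³, ΣAy_c = 3459000.00 mm³.
x_c = 4735354.00/40093.14 = 118.11 mm; y_c = 3459000.00/40093.14 = 86.27 mm.

x_c = 118.11 mm, y_c = 86.27 mm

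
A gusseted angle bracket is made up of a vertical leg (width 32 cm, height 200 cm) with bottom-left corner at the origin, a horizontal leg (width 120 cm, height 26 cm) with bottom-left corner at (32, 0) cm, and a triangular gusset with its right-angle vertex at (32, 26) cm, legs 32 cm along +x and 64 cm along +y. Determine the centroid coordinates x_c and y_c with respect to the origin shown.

vertical leg: A = 32 × 200 = 6400.00, centroid at (16.00, 100.00).
horizontal leg: A = 120 × 26 = 3120.00, centroid at (92.00, 13.00).
gusset: A = ½·32·64 = 1024.00, centroid at (42.67, 47.33).
ΣA = 10544.00 cm²
ΣAx_c = (6400.00)(16.00) + (3120.00)(92.00) + (1024.00)(42.67) = 433130.67 cm³
ΣAy_c = (6400.00)(100.00) + (3120.00)(13.00) + (1024.00)(47.33) = 729029.33 cm³
x_c = 433130.67 / 10544.00 = 41.08 cm
y_c = 729029.33 / 10544.00 = 69.14 cm

x_c = 41.08 cm, y_c = 69.14 cm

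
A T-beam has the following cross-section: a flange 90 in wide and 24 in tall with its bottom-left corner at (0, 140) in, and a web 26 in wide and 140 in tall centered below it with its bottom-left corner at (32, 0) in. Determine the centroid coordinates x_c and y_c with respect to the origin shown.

Part | A | x̄ᵢ | ȳᵢ | A·x̄ᵢ | A·ȳᵢ
web | 3640.00 | 45.00 | 70.00 | 163800.00 | 254800.00
flange | 2160.00 | 45.00 | 152.00 | 97200.00 | 328320.00
Σ | 5800.00 |  |  | 261000.00 | 583120.00
x_c = 261000.00 / 5800.00 = 45.00 in
y_c = 583120.00 / 5800.00 = 100.54 in

x_c = 45.00 in, y_c = 100.54 in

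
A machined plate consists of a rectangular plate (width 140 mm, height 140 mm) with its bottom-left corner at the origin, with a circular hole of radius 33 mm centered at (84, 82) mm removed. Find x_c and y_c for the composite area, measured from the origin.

x_c = 67.04 mm, y_c = 67.46 mm

plate: A = 140 × 140 = 19600.00, centroid at (70.00, 70.00).
hole: A = −π·33² = -3421.19, centroid at (84.00, 82.00).
ΣA = 16178.81 mm²
ΣAx_c = (19600.00)(70.00) + (-3421.19)(84.00) = 1084619.67 mm³
ΣAy_c = (19600.00)(70.00) + (-3421.19)(82.00) = 1091462.06 mm³
x_c = 1084619.67 / 16178.81 = 67.04 mm
y_c = 1091462.06 / 16178.81 = 67.46 mm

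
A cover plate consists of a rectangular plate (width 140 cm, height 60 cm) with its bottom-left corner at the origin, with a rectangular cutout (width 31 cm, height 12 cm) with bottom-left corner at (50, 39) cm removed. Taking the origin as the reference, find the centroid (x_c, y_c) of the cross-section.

x_c = 70.21 cm, y_c = 29.30 cm

plate: A = 140 × 60 = 8400.00, centroid at (70.00, 30.00).
hole: A = −(31 × 12) = -372.00, centroid at (65.50, 45.00).
ΣA = 8028.00 cm², ΣAx_c = 563634.00 cm³, ΣAy_c = 235260.00 cm³.
x_c = 563634.00/8028.00 = 70.21 cm; y_c = 235260.00/8028.00 = 29.30 cm.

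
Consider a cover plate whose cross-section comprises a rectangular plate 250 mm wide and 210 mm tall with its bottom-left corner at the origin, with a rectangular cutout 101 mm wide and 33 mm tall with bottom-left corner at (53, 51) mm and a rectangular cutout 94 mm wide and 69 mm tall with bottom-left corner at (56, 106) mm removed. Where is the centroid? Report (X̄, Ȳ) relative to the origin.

Part | A | x̄ᵢ | ȳᵢ | A·x̄ᵢ | A·ȳᵢ
plate | 52500.00 | 125.00 | 105.00 | 6562500.00 | 5512500.00
hole 1 | -3333.00 | 103.50 | 67.50 | -344965.50 | -224977.50
hole 2 | -6486.00 | 103.00 | 140.50 | -668058.00 | -911283.00
Σ | 42681.00 |  |  | 5549476.50 | 4376239.50
X̄ = 5549476.50 / 42681.00 = 130.02 mm
Ȳ = 4376239.50 / 42681.00 = 102.53 mm

X̄ = 130.02 mm, Ȳ = 102.53 mm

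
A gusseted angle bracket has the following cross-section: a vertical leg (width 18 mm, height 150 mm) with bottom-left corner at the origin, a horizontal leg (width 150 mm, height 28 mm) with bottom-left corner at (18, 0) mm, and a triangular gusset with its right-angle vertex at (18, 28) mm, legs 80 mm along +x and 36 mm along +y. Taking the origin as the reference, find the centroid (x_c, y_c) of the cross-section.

x_c = 57.46 mm, y_c = 38.24 mm

Part | A | x̄ᵢ | ȳᵢ | A·x̄ᵢ | A·ȳᵢ
vertical leg | 2700.00 | 9.00 | 75.00 | 24300.00 | 202500.00
horizontal leg | 4200.00 | 93.00 | 14.00 | 390600.00 | 58800.00
gusset | 1440.00 | 44.67 | 40.00 | 64320.00 | 57600.00
Σ | 8340.00 |  |  | 479220.00 | 318900.00
x_c = 479220.00 / 8340.00 = 57.46 mm
y_c = 318900.00 / 8340.00 = 38.24 mm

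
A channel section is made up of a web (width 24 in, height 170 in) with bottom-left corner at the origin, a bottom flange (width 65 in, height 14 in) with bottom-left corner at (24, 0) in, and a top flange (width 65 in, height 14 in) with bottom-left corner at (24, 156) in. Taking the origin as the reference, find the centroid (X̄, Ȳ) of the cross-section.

X̄ = 25.73 in, Ȳ = 85.00 in

Part | A | x̄ᵢ | ȳᵢ | A·x̄ᵢ | A·ȳᵢ
web | 4080.00 | 12.00 | 85.00 | 48960.00 | 346800.00
bottom flange | 910.00 | 56.50 | 7.00 | 51415.00 | 6370.00
top flange | 910.00 | 56.50 | 163.00 | 51415.00 | 148330.00
Σ | 5900.00 |  |  | 151790.00 | 501500.00
X̄ = 151790.00 / 5900.00 = 25.73 in
Ȳ = 501500.00 / 5900.00 = 85.00 in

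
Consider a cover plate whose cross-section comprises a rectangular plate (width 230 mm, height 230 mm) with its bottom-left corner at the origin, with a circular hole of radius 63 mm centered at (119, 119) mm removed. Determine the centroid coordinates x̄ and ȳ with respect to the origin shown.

plate: A = 230 × 230 = 52900.00, centroid at (115.00, 115.00).
hole: A = −π·63² = -12468.98, centroid at (119.00, 119.00).
ΣA = 40431.02 mm²
ΣAx̄ = (52900.00)(115.00) + (-12468.98)(119.00) = 4599691.23 mm³
ΣAȳ = (52900.00)(115.00) + (-12468.98)(119.00) = 4599691.23 mm³
x̄ = 4599691.23 / 40431.02 = 113.77 mm
ȳ = 4599691.23 / 40431.02 = 113.77 mm

x̄ = 113.77 mm, ȳ = 113.77 mm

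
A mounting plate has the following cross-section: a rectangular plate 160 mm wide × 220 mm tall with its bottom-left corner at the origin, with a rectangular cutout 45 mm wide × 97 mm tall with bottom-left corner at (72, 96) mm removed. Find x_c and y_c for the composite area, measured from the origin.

Part | A | x̄ᵢ | ȳᵢ | A·x̄ᵢ | A·ȳᵢ
plate | 35200.00 | 80.00 | 110.00 | 2816000.00 | 3872000.00
hole | -4365.00 | 94.50 | 144.50 | -412492.50 | -630742.50
Σ | 30835.00 |  |  | 2403507.50 | 3241257.50
x_c = 2403507.50 / 30835.00 = 77.95 mm
y_c = 3241257.50 / 30835.00 = 105.12 mm

x_c = 77.95 mm, y_c = 105.12 mm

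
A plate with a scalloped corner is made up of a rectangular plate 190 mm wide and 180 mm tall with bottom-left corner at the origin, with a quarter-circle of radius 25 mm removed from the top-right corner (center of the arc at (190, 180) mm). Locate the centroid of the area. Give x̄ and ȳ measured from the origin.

Part | A | x̄ᵢ | ȳᵢ | A·x̄ᵢ | A·ȳᵢ
plate | 34200.00 | 95.00 | 90.00 | 3249000.00 | 3078000.00
removed quarter-circle | -490.87 | 179.39 | 169.39 | -88057.70 | -83148.96
Σ | 33709.13 |  |  | 3160942.30 | 2994851.04
x̄ = 3160942.30 / 33709.13 = 93.77 mm
ȳ = 2994851.04 / 33709.13 = 88.84 mm

x̄ = 93.77 mm, ȳ = 88.84 mm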